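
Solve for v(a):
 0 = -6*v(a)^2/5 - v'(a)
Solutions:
 v(a) = 5/(C1 + 6*a)


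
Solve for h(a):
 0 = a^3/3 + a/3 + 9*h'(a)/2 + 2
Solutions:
 h(a) = C1 - a^4/54 - a^2/27 - 4*a/9


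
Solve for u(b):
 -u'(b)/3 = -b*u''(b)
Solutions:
 u(b) = C1 + C2*b^(4/3)


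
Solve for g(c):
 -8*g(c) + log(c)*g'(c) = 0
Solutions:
 g(c) = C1*exp(8*li(c))


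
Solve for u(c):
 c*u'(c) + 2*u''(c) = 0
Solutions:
 u(c) = C1 + C2*erf(c/2)


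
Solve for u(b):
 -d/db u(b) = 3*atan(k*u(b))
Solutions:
 Integral(1/atan(_y*k), (_y, u(b))) = C1 - 3*b


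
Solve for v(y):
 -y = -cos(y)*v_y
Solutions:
 v(y) = C1 + Integral(y/cos(y), y)


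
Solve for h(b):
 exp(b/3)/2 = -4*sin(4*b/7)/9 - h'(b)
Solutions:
 h(b) = C1 - 3*exp(b/3)/2 + 7*cos(4*b/7)/9


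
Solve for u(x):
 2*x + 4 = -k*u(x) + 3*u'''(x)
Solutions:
 u(x) = C1*exp(3^(2/3)*k^(1/3)*x/3) + C2*exp(k^(1/3)*x*(-3^(2/3) + 3*3^(1/6)*I)/6) + C3*exp(-k^(1/3)*x*(3^(2/3) + 3*3^(1/6)*I)/6) - 2*x/k - 4/k


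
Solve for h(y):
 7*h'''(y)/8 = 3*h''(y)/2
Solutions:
 h(y) = C1 + C2*y + C3*exp(12*y/7)


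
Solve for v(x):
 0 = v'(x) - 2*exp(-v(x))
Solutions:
 v(x) = log(C1 + 2*x)


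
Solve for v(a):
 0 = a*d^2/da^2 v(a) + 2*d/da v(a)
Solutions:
 v(a) = C1 + C2/a


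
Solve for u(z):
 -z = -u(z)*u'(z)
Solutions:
 u(z) = -sqrt(C1 + z^2)
 u(z) = sqrt(C1 + z^2)


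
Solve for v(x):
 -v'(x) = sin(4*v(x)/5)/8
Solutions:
 x/8 + 5*log(cos(4*v(x)/5) - 1)/8 - 5*log(cos(4*v(x)/5) + 1)/8 = C1


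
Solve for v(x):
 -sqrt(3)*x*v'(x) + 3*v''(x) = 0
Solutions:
 v(x) = C1 + C2*erfi(sqrt(2)*3^(3/4)*x/6)


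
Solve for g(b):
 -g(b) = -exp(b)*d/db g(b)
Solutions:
 g(b) = C1*exp(-exp(-b))


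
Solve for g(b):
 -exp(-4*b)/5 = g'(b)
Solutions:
 g(b) = C1 + exp(-4*b)/20


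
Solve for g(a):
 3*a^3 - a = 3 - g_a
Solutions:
 g(a) = C1 - 3*a^4/4 + a^2/2 + 3*a


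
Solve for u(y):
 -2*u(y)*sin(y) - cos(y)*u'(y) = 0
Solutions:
 u(y) = C1*cos(y)^2


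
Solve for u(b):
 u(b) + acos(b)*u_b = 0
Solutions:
 u(b) = C1*exp(-Integral(1/acos(b), b))


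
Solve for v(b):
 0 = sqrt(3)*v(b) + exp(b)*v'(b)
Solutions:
 v(b) = C1*exp(sqrt(3)*exp(-b))


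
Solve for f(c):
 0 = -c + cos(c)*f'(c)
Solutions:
 f(c) = C1 + Integral(c/cos(c), c)


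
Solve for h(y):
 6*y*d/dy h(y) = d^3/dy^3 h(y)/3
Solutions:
 h(y) = C1 + Integral(C2*airyai(18^(1/3)*y) + C3*airybi(18^(1/3)*y), y)


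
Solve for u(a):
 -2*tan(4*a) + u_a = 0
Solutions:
 u(a) = C1 - log(cos(4*a))/2


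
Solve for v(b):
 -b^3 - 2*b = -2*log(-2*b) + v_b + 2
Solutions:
 v(b) = C1 - b^4/4 - b^2 + 2*b*log(-b) + 2*b*(-2 + log(2))


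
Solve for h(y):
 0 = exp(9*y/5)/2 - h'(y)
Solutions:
 h(y) = C1 + 5*exp(9*y/5)/18


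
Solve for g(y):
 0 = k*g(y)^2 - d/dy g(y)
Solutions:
 g(y) = -1/(C1 + k*y)


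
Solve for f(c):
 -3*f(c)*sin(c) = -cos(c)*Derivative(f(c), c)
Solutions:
 f(c) = C1/cos(c)^3


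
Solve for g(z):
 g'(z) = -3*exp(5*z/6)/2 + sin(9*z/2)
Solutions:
 g(z) = C1 - 9*exp(5*z/6)/5 - 2*cos(9*z/2)/9


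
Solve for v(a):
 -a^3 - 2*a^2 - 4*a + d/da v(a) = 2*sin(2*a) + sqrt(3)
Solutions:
 v(a) = C1 + a^4/4 + 2*a^3/3 + 2*a^2 + sqrt(3)*a - cos(2*a)


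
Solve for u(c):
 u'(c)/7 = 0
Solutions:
 u(c) = C1


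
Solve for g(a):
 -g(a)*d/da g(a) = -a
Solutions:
 g(a) = -sqrt(C1 + a^2)
 g(a) = sqrt(C1 + a^2)


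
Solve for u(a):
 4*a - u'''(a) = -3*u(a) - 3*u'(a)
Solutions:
 u(a) = C1*exp(-2^(1/3)*a*(2/(sqrt(5) + 3)^(1/3) + 2^(1/3)*(sqrt(5) + 3)^(1/3))/4)*sin(2^(1/3)*sqrt(3)*a*(-2^(1/3)*(sqrt(5) + 3)^(1/3) + 2/(sqrt(5) + 3)^(1/3))/4) + C2*exp(-2^(1/3)*a*(2/(sqrt(5) + 3)^(1/3) + 2^(1/3)*(sqrt(5) + 3)^(1/3))/4)*cos(2^(1/3)*sqrt(3)*a*(-2^(1/3)*(sqrt(5) + 3)^(1/3) + 2/(sqrt(5) + 3)^(1/3))/4) + C3*exp(2^(1/3)*a*((sqrt(5) + 3)^(-1/3) + 2^(1/3)*(sqrt(5) + 3)^(1/3)/2)) - 4*a/3 + 4/3


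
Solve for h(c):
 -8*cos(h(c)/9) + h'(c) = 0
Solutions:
 -8*c - 9*log(sin(h(c)/9) - 1)/2 + 9*log(sin(h(c)/9) + 1)/2 = C1


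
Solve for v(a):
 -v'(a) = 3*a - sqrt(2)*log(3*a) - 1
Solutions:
 v(a) = C1 - 3*a^2/2 + sqrt(2)*a*log(a) - sqrt(2)*a + a + sqrt(2)*a*log(3)


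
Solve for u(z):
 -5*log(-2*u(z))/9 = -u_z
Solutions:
 -9*Integral(1/(log(-_y) + log(2)), (_y, u(z)))/5 = C1 - z


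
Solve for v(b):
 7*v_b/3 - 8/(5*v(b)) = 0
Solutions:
 v(b) = -sqrt(C1 + 1680*b)/35
 v(b) = sqrt(C1 + 1680*b)/35


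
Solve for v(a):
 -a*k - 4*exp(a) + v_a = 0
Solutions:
 v(a) = C1 + a^2*k/2 + 4*exp(a)


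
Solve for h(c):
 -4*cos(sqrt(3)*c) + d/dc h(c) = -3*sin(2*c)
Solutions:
 h(c) = C1 + 4*sqrt(3)*sin(sqrt(3)*c)/3 + 3*cos(2*c)/2


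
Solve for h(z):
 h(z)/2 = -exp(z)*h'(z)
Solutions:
 h(z) = C1*exp(exp(-z)/2)


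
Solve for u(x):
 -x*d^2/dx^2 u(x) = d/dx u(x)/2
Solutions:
 u(x) = C1 + C2*sqrt(x)


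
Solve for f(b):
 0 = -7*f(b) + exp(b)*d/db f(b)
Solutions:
 f(b) = C1*exp(-7*exp(-b))


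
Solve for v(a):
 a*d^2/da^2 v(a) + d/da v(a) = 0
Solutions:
 v(a) = C1 + C2*log(a)


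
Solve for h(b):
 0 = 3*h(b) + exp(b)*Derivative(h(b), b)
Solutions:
 h(b) = C1*exp(3*exp(-b))


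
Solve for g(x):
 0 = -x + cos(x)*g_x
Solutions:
 g(x) = C1 + Integral(x/cos(x), x)


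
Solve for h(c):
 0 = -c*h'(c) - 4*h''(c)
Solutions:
 h(c) = C1 + C2*erf(sqrt(2)*c/4)


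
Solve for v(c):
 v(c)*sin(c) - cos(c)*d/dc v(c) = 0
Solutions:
 v(c) = C1/cos(c)


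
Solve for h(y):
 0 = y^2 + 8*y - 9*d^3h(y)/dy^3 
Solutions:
 h(y) = C1 + C2*y + C3*y^2 + y^5/540 + y^4/27


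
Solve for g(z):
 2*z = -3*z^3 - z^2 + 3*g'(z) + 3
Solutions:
 g(z) = C1 + z^4/4 + z^3/9 + z^2/3 - z


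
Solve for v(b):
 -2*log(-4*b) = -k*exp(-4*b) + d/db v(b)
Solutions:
 v(b) = C1 - 2*b*log(-b) + 2*b*(1 - 2*log(2)) - k*exp(-4*b)/4


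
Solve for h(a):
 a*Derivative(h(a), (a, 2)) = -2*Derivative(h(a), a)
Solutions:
 h(a) = C1 + C2/a


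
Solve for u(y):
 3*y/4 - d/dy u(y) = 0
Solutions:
 u(y) = C1 + 3*y^2/8


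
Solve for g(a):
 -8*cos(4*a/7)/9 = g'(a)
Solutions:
 g(a) = C1 - 14*sin(4*a/7)/9


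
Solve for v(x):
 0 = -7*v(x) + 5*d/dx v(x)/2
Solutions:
 v(x) = C1*exp(14*x/5)


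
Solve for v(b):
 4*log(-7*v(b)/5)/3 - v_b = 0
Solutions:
 -3*Integral(1/(log(-_y) - log(5) + log(7)), (_y, v(b)))/4 = C1 - b


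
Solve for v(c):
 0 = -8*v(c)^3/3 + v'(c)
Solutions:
 v(c) = -sqrt(6)*sqrt(-1/(C1 + 8*c))/2
 v(c) = sqrt(6)*sqrt(-1/(C1 + 8*c))/2


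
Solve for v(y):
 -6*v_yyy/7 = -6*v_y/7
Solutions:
 v(y) = C1 + C2*exp(-y) + C3*exp(y)


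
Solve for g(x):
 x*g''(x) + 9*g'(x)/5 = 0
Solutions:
 g(x) = C1 + C2/x^(4/5)


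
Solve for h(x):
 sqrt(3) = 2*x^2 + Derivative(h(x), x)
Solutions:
 h(x) = C1 - 2*x^3/3 + sqrt(3)*x


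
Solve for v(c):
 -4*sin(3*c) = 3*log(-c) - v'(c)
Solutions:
 v(c) = C1 + 3*c*log(-c) - 3*c - 4*cos(3*c)/3


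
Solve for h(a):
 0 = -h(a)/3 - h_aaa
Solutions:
 h(a) = C3*exp(-3^(2/3)*a/3) + (C1*sin(3^(1/6)*a/2) + C2*cos(3^(1/6)*a/2))*exp(3^(2/3)*a/6)


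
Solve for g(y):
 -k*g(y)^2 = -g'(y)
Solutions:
 g(y) = -1/(C1 + k*y)


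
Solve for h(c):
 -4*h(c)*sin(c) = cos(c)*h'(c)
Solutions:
 h(c) = C1*cos(c)^4


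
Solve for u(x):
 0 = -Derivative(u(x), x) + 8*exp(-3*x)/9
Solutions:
 u(x) = C1 - 8*exp(-3*x)/27


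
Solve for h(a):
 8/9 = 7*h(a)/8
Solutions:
 h(a) = 64/63


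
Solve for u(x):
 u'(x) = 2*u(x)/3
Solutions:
 u(x) = C1*exp(2*x/3)


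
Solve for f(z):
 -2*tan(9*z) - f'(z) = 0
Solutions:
 f(z) = C1 + 2*log(cos(9*z))/9


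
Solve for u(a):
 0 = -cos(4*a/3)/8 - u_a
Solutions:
 u(a) = C1 - 3*sin(4*a/3)/32


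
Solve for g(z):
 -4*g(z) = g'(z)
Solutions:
 g(z) = C1*exp(-4*z)


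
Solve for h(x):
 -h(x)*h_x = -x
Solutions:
 h(x) = -sqrt(C1 + x^2)
 h(x) = sqrt(C1 + x^2)


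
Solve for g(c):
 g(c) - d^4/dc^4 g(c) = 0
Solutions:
 g(c) = C1*exp(-c) + C2*exp(c) + C3*sin(c) + C4*cos(c)


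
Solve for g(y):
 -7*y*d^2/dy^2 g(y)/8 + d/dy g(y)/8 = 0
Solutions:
 g(y) = C1 + C2*y^(8/7)


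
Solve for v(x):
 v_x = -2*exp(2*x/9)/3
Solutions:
 v(x) = C1 - 3*exp(2*x/9)


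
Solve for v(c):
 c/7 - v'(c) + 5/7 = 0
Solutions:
 v(c) = C1 + c^2/14 + 5*c/7


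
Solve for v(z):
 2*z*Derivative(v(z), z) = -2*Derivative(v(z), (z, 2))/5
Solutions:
 v(z) = C1 + C2*erf(sqrt(10)*z/2)


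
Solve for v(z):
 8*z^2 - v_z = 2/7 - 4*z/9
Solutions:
 v(z) = C1 + 8*z^3/3 + 2*z^2/9 - 2*z/7


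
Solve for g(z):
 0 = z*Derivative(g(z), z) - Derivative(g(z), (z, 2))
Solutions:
 g(z) = C1 + C2*erfi(sqrt(2)*z/2)


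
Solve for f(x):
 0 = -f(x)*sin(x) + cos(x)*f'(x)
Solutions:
 f(x) = C1/cos(x)


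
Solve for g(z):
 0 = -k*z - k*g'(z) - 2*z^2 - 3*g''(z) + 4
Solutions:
 g(z) = C1 + C2*exp(-k*z/3) - z^2/2 - 2*z^3/(3*k) + 7*z/k + 6*z^2/k^2 - 36*z/k^3


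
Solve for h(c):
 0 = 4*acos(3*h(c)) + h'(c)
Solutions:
 Integral(1/acos(3*_y), (_y, h(c))) = C1 - 4*c


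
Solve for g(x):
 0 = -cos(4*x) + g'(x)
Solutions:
 g(x) = C1 + sin(4*x)/4


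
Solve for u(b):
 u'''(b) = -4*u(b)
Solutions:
 u(b) = C3*exp(-2^(2/3)*b) + (C1*sin(2^(2/3)*sqrt(3)*b/2) + C2*cos(2^(2/3)*sqrt(3)*b/2))*exp(2^(2/3)*b/2)


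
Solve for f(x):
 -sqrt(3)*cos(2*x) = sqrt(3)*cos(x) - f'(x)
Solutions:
 f(x) = C1 + sqrt(3)*sin(x) + sqrt(3)*sin(2*x)/2


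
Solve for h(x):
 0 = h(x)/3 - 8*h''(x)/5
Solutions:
 h(x) = C1*exp(-sqrt(30)*x/12) + C2*exp(sqrt(30)*x/12)


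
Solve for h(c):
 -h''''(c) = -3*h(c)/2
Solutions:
 h(c) = C1*exp(-2^(3/4)*3^(1/4)*c/2) + C2*exp(2^(3/4)*3^(1/4)*c/2) + C3*sin(2^(3/4)*3^(1/4)*c/2) + C4*cos(2^(3/4)*3^(1/4)*c/2)


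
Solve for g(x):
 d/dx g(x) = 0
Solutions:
 g(x) = C1


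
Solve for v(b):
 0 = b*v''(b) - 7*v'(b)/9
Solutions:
 v(b) = C1 + C2*b^(16/9)


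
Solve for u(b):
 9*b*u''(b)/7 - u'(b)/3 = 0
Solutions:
 u(b) = C1 + C2*b^(34/27)


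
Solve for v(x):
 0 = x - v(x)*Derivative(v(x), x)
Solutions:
 v(x) = -sqrt(C1 + x^2)
 v(x) = sqrt(C1 + x^2)


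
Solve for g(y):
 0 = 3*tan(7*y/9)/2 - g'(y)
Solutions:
 g(y) = C1 - 27*log(cos(7*y/9))/14


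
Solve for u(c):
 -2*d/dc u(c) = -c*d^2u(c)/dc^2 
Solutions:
 u(c) = C1 + C2*c^3


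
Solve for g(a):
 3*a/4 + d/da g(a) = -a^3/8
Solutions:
 g(a) = C1 - a^4/32 - 3*a^2/8


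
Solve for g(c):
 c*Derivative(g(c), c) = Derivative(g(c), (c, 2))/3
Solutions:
 g(c) = C1 + C2*erfi(sqrt(6)*c/2)


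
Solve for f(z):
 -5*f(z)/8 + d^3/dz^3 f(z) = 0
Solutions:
 f(z) = C3*exp(5^(1/3)*z/2) + (C1*sin(sqrt(3)*5^(1/3)*z/4) + C2*cos(sqrt(3)*5^(1/3)*z/4))*exp(-5^(1/3)*z/4)


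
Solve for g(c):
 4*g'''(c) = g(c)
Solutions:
 g(c) = C3*exp(2^(1/3)*c/2) + (C1*sin(2^(1/3)*sqrt(3)*c/4) + C2*cos(2^(1/3)*sqrt(3)*c/4))*exp(-2^(1/3)*c/4)


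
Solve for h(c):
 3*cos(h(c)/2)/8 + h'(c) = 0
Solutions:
 3*c/8 - log(sin(h(c)/2) - 1) + log(sin(h(c)/2) + 1) = C1


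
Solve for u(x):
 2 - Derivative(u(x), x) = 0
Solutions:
 u(x) = C1 + 2*x


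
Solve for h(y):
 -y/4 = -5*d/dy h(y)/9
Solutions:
 h(y) = C1 + 9*y^2/40


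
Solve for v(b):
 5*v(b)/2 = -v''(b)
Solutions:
 v(b) = C1*sin(sqrt(10)*b/2) + C2*cos(sqrt(10)*b/2)


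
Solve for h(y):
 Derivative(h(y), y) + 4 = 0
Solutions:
 h(y) = C1 - 4*y


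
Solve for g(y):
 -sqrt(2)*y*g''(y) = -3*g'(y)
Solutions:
 g(y) = C1 + C2*y^(1 + 3*sqrt(2)/2)


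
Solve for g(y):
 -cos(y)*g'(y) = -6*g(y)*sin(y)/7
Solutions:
 g(y) = C1/cos(y)^(6/7)


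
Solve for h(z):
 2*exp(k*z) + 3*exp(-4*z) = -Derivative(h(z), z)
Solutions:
 h(z) = C1 + 3*exp(-4*z)/4 - 2*exp(k*z)/k


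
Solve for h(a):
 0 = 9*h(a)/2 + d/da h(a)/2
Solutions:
 h(a) = C1*exp(-9*a)


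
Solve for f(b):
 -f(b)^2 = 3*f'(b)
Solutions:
 f(b) = 3/(C1 + b)


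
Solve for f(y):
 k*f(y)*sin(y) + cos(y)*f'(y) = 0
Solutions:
 f(y) = C1*exp(k*log(cos(y)))


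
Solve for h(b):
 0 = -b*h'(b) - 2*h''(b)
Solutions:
 h(b) = C1 + C2*erf(b/2)


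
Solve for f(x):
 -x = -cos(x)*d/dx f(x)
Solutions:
 f(x) = C1 + Integral(x/cos(x), x)


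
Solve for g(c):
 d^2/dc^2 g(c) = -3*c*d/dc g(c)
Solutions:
 g(c) = C1 + C2*erf(sqrt(6)*c/2)


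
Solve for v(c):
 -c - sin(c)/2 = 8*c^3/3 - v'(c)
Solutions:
 v(c) = C1 + 2*c^4/3 + c^2/2 - cos(c)/2


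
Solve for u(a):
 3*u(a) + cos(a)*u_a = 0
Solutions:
 u(a) = C1*(sin(a) - 1)^(3/2)/(sin(a) + 1)^(3/2)


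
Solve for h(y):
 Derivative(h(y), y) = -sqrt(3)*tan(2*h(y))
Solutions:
 h(y) = -asin(C1*exp(-2*sqrt(3)*y))/2 + pi/2
 h(y) = asin(C1*exp(-2*sqrt(3)*y))/2


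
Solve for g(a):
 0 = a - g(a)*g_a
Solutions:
 g(a) = -sqrt(C1 + a^2)
 g(a) = sqrt(C1 + a^2)


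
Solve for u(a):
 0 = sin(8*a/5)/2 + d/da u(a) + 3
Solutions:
 u(a) = C1 - 3*a + 5*cos(8*a/5)/16


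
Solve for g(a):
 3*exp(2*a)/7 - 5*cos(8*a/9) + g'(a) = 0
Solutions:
 g(a) = C1 - 3*exp(2*a)/14 + 45*sin(8*a/9)/8


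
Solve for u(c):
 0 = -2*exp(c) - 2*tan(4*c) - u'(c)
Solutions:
 u(c) = C1 - 2*exp(c) + log(cos(4*c))/2


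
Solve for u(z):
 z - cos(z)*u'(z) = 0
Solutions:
 u(z) = C1 + Integral(z/cos(z), z)


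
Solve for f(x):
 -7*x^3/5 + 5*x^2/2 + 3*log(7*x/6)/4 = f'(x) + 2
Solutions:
 f(x) = C1 - 7*x^4/20 + 5*x^3/6 + 3*x*log(x)/4 - 11*x/4 - 3*x*log(6)/4 + 3*x*log(7)/4


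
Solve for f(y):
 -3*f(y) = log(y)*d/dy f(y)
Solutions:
 f(y) = C1*exp(-3*li(y))


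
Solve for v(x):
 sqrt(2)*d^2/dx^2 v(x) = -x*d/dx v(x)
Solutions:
 v(x) = C1 + C2*erf(2^(1/4)*x/2)


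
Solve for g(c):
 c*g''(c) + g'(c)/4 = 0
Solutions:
 g(c) = C1 + C2*c^(3/4)


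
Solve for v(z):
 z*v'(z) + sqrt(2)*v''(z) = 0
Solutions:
 v(z) = C1 + C2*erf(2^(1/4)*z/2)


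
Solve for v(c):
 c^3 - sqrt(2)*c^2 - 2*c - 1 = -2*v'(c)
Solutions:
 v(c) = C1 - c^4/8 + sqrt(2)*c^3/6 + c^2/2 + c/2


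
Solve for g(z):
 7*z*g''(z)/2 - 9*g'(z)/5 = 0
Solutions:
 g(z) = C1 + C2*z^(53/35)


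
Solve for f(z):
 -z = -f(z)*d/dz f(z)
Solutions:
 f(z) = -sqrt(C1 + z^2)
 f(z) = sqrt(C1 + z^2)


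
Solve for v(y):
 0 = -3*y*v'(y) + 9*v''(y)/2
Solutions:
 v(y) = C1 + C2*erfi(sqrt(3)*y/3)


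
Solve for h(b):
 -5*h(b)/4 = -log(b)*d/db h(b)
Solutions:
 h(b) = C1*exp(5*li(b)/4)


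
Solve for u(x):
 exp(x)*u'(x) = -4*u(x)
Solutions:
 u(x) = C1*exp(4*exp(-x))


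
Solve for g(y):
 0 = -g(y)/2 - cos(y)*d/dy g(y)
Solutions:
 g(y) = C1*(sin(y) - 1)^(1/4)/(sin(y) + 1)^(1/4)


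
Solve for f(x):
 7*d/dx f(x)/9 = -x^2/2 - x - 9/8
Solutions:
 f(x) = C1 - 3*x^3/14 - 9*x^2/14 - 81*x/56


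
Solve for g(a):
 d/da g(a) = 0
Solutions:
 g(a) = C1


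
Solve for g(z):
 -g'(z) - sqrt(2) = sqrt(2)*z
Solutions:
 g(z) = C1 - sqrt(2)*z^2/2 - sqrt(2)*z


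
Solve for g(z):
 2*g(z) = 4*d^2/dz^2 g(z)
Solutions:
 g(z) = C1*exp(-sqrt(2)*z/2) + C2*exp(sqrt(2)*z/2)


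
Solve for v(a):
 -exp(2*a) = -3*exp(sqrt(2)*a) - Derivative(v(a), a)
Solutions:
 v(a) = C1 + exp(2*a)/2 - 3*sqrt(2)*exp(sqrt(2)*a)/2


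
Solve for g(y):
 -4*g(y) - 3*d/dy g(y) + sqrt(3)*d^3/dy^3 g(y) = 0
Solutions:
 g(y) = C1*exp(-y*(3^(5/6)/(sqrt(12 - sqrt(3)) + 2*sqrt(3))^(1/3) + 3^(2/3)*(sqrt(12 - sqrt(3)) + 2*sqrt(3))^(1/3))/6)*sin(y*(-3^(1/6)*(sqrt(12 - sqrt(3)) + 2*sqrt(3))^(1/3) + 3^(1/3)/(sqrt(12 - sqrt(3)) + 2*sqrt(3))^(1/3))/2) + C2*exp(-y*(3^(5/6)/(sqrt(12 - sqrt(3)) + 2*sqrt(3))^(1/3) + 3^(2/3)*(sqrt(12 - sqrt(3)) + 2*sqrt(3))^(1/3))/6)*cos(y*(-3^(1/6)*(sqrt(12 - sqrt(3)) + 2*sqrt(3))^(1/3) + 3^(1/3)/(sqrt(12 - sqrt(3)) + 2*sqrt(3))^(1/3))/2) + C3*exp(y*(3^(5/6)/(sqrt(12 - sqrt(3)) + 2*sqrt(3))^(1/3) + 3^(2/3)*(sqrt(12 - sqrt(3)) + 2*sqrt(3))^(1/3))/3)


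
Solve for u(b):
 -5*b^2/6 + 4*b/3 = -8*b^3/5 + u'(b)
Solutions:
 u(b) = C1 + 2*b^4/5 - 5*b^3/18 + 2*b^2/3


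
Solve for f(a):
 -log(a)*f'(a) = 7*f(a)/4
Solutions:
 f(a) = C1*exp(-7*li(a)/4)


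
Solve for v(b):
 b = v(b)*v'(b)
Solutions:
 v(b) = -sqrt(C1 + b^2)
 v(b) = sqrt(C1 + b^2)


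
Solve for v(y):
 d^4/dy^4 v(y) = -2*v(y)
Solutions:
 v(y) = (C1*sin(2^(3/4)*y/2) + C2*cos(2^(3/4)*y/2))*exp(-2^(3/4)*y/2) + (C3*sin(2^(3/4)*y/2) + C4*cos(2^(3/4)*y/2))*exp(2^(3/4)*y/2)


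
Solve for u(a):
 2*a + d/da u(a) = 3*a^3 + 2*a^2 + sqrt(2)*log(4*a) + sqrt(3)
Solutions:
 u(a) = C1 + 3*a^4/4 + 2*a^3/3 - a^2 + sqrt(2)*a*log(a) - sqrt(2)*a + sqrt(3)*a + 2*sqrt(2)*a*log(2)


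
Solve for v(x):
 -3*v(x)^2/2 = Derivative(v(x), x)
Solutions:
 v(x) = 2/(C1 + 3*x)


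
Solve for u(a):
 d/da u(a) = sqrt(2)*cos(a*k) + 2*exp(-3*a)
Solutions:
 u(a) = C1 - 2*exp(-3*a)/3 + sqrt(2)*sin(a*k)/k


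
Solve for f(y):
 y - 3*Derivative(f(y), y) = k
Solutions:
 f(y) = C1 - k*y/3 + y^2/6


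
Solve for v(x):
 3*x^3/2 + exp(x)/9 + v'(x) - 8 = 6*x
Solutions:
 v(x) = C1 - 3*x^4/8 + 3*x^2 + 8*x - exp(x)/9


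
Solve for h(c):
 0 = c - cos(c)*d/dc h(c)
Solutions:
 h(c) = C1 + Integral(c/cos(c), c)


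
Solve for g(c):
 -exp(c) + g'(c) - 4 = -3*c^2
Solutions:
 g(c) = C1 - c^3 + 4*c + exp(c)


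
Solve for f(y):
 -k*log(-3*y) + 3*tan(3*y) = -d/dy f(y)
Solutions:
 f(y) = C1 + k*y*(log(-y) - 1) + k*y*log(3) + log(cos(3*y))


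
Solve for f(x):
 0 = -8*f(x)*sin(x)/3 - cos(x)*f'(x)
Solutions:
 f(x) = C1*cos(x)^(8/3)


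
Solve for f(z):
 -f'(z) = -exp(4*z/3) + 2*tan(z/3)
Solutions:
 f(z) = C1 + 3*exp(4*z/3)/4 + 6*log(cos(z/3))


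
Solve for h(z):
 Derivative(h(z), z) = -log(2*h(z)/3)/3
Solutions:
 3*Integral(1/(log(_y) - log(3) + log(2)), (_y, h(z))) = C1 - z


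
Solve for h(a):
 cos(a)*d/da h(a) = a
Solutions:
 h(a) = C1 + Integral(a/cos(a), a)


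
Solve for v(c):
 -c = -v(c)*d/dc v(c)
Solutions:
 v(c) = -sqrt(C1 + c^2)
 v(c) = sqrt(C1 + c^2)


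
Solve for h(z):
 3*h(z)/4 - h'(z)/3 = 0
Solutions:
 h(z) = C1*exp(9*z/4)


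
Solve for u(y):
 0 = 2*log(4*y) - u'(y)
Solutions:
 u(y) = C1 + 2*y*log(y) - 2*y + y*log(16)


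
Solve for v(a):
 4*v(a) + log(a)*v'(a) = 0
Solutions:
 v(a) = C1*exp(-4*li(a))


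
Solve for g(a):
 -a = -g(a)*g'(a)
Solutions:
 g(a) = -sqrt(C1 + a^2)
 g(a) = sqrt(C1 + a^2)


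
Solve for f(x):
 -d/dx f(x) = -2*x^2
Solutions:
 f(x) = C1 + 2*x^3/3


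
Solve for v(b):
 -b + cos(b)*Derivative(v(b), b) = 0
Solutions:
 v(b) = C1 + Integral(b/cos(b), b)


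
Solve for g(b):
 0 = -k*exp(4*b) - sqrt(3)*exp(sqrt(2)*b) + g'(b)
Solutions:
 g(b) = C1 + k*exp(4*b)/4 + sqrt(6)*exp(sqrt(2)*b)/2


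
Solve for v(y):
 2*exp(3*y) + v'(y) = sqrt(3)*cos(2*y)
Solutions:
 v(y) = C1 - 2*exp(3*y)/3 + sqrt(3)*sin(2*y)/2


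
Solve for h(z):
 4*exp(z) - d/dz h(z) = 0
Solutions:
 h(z) = C1 + 4*exp(z)


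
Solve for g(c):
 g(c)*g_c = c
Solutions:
 g(c) = -sqrt(C1 + c^2)
 g(c) = sqrt(C1 + c^2)


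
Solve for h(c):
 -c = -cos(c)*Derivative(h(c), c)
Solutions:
 h(c) = C1 + Integral(c/cos(c), c)


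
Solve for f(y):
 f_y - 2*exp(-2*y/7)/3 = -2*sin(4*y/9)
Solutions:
 f(y) = C1 + 9*cos(4*y/9)/2 - 7*exp(-2*y/7)/3


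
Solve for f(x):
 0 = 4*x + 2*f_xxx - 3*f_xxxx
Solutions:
 f(x) = C1 + C2*x + C3*x^2 + C4*exp(2*x/3) - x^4/12 - x^3/2


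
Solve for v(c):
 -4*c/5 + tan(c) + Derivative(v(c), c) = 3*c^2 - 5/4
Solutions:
 v(c) = C1 + c^3 + 2*c^2/5 - 5*c/4 + log(cos(c))


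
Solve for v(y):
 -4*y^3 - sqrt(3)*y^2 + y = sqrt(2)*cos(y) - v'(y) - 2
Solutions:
 v(y) = C1 + y^4 + sqrt(3)*y^3/3 - y^2/2 - 2*y + sqrt(2)*sin(y)


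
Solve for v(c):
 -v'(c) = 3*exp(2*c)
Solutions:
 v(c) = C1 - 3*exp(2*c)/2


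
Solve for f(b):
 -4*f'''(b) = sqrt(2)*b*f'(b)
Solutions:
 f(b) = C1 + Integral(C2*airyai(-sqrt(2)*b/2) + C3*airybi(-sqrt(2)*b/2), b)


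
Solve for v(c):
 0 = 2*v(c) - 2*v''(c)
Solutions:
 v(c) = C1*exp(-c) + C2*exp(c)


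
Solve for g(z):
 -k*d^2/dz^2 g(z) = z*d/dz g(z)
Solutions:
 g(z) = C1 + C2*sqrt(k)*erf(sqrt(2)*z*sqrt(1/k)/2)


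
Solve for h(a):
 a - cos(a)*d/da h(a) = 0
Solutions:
 h(a) = C1 + Integral(a/cos(a), a)


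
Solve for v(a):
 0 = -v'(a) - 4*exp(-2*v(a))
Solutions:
 v(a) = log(-sqrt(C1 - 8*a))
 v(a) = log(C1 - 8*a)/2


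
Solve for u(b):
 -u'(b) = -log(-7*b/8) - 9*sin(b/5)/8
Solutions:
 u(b) = C1 + b*log(-b) - 3*b*log(2) - b + b*log(7) - 45*cos(b/5)/8


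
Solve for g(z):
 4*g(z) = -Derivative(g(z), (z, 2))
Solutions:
 g(z) = C1*sin(2*z) + C2*cos(2*z)


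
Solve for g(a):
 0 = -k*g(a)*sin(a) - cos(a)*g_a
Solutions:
 g(a) = C1*exp(k*log(cos(a)))


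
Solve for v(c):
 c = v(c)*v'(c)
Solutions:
 v(c) = -sqrt(C1 + c^2)
 v(c) = sqrt(C1 + c^2)


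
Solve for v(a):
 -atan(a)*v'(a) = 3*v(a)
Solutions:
 v(a) = C1*exp(-3*Integral(1/atan(a), a))


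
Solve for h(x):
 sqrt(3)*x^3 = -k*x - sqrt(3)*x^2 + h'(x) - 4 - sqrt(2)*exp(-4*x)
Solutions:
 h(x) = C1 + k*x^2/2 + sqrt(3)*x^4/4 + sqrt(3)*x^3/3 + 4*x - sqrt(2)*exp(-4*x)/4


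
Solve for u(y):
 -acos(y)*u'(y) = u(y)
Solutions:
 u(y) = C1*exp(-Integral(1/acos(y), y))


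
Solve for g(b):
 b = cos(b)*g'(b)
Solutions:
 g(b) = C1 + Integral(b/cos(b), b)


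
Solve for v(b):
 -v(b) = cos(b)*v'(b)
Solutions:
 v(b) = C1*sqrt(sin(b) - 1)/sqrt(sin(b) + 1)


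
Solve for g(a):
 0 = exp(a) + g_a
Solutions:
 g(a) = C1 - exp(a)


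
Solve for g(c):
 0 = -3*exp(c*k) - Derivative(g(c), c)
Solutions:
 g(c) = C1 - 3*exp(c*k)/k


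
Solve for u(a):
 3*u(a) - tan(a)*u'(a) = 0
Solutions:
 u(a) = C1*sin(a)^3


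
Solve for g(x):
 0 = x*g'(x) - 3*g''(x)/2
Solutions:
 g(x) = C1 + C2*erfi(sqrt(3)*x/3)


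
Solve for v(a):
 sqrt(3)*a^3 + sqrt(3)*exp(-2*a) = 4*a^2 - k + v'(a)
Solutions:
 v(a) = C1 + sqrt(3)*a^4/4 - 4*a^3/3 + a*k - sqrt(3)*exp(-2*a)/2


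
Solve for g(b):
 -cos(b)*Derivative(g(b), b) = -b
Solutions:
 g(b) = C1 + Integral(b/cos(b), b)


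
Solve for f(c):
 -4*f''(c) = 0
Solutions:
 f(c) = C1 + C2*c


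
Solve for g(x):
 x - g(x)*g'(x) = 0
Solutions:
 g(x) = -sqrt(C1 + x^2)
 g(x) = sqrt(C1 + x^2)


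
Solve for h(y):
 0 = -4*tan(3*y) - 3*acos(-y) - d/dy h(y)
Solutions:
 h(y) = C1 - 3*y*acos(-y) - 3*sqrt(1 - y^2) + 4*log(cos(3*y))/3


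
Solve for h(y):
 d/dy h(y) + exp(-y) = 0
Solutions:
 h(y) = C1 + exp(-y)


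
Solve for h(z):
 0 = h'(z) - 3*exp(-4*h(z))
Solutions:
 h(z) = log(-I*(C1 + 12*z)^(1/4))
 h(z) = log(I*(C1 + 12*z)^(1/4))
 h(z) = log(-(C1 + 12*z)^(1/4))
 h(z) = log(C1 + 12*z)/4


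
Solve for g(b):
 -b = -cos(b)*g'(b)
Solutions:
 g(b) = C1 + Integral(b/cos(b), b)


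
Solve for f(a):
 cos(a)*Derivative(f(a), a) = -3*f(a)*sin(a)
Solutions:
 f(a) = C1*cos(a)^3


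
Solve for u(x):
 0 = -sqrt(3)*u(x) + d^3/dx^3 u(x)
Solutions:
 u(x) = C3*exp(3^(1/6)*x) + (C1*sin(3^(2/3)*x/2) + C2*cos(3^(2/3)*x/2))*exp(-3^(1/6)*x/2)


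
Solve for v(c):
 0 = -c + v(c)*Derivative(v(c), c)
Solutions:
 v(c) = -sqrt(C1 + c^2)
 v(c) = sqrt(C1 + c^2)


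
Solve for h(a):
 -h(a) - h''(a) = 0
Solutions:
 h(a) = C1*sin(a) + C2*cos(a)


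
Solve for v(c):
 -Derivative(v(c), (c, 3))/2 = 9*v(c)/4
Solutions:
 v(c) = C3*exp(-6^(2/3)*c/2) + (C1*sin(3*2^(2/3)*3^(1/6)*c/4) + C2*cos(3*2^(2/3)*3^(1/6)*c/4))*exp(6^(2/3)*c/4)


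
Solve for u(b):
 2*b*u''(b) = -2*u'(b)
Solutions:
 u(b) = C1 + C2*log(b)


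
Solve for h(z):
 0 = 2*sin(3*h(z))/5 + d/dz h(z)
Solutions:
 2*z/5 + log(cos(3*h(z)) - 1)/6 - log(cos(3*h(z)) + 1)/6 = C1


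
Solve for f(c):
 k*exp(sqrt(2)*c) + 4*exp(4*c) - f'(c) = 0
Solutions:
 f(c) = C1 + sqrt(2)*k*exp(sqrt(2)*c)/2 + exp(4*c)


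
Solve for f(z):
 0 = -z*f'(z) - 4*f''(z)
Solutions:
 f(z) = C1 + C2*erf(sqrt(2)*z/4)


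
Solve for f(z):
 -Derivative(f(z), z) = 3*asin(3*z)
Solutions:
 f(z) = C1 - 3*z*asin(3*z) - sqrt(1 - 9*z^2)


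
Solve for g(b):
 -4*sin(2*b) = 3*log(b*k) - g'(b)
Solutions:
 g(b) = C1 + 3*b*log(b*k) - 3*b - 2*cos(2*b)


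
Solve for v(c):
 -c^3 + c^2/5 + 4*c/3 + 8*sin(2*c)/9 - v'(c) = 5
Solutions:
 v(c) = C1 - c^4/4 + c^3/15 + 2*c^2/3 - 5*c - 4*cos(2*c)/9


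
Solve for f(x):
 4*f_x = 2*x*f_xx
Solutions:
 f(x) = C1 + C2*x^3


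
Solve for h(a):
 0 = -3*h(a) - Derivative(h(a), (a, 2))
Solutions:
 h(a) = C1*sin(sqrt(3)*a) + C2*cos(sqrt(3)*a)


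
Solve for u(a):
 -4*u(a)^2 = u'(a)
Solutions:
 u(a) = 1/(C1 + 4*a)


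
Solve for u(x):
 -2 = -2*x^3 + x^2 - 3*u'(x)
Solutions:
 u(x) = C1 - x^4/6 + x^3/9 + 2*x/3


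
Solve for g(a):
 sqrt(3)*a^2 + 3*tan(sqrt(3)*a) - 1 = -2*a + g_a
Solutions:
 g(a) = C1 + sqrt(3)*a^3/3 + a^2 - a - sqrt(3)*log(cos(sqrt(3)*a))


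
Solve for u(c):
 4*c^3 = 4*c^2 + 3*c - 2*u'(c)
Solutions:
 u(c) = C1 - c^4/2 + 2*c^3/3 + 3*c^2/4


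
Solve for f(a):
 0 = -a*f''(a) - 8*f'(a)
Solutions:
 f(a) = C1 + C2/a^7


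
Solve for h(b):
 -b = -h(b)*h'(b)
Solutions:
 h(b) = -sqrt(C1 + b^2)
 h(b) = sqrt(C1 + b^2)


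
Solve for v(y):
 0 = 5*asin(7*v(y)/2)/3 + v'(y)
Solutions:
 Integral(1/asin(7*_y/2), (_y, v(y))) = C1 - 5*y/3


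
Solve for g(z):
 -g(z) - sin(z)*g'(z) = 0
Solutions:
 g(z) = C1*sqrt(cos(z) + 1)/sqrt(cos(z) - 1)


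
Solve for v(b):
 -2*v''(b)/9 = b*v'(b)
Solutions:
 v(b) = C1 + C2*erf(3*b/2)


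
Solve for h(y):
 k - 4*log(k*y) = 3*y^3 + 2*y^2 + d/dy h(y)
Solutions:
 h(y) = C1 - 3*y^4/4 - 2*y^3/3 + y*(k + 4) - 4*y*log(k*y)


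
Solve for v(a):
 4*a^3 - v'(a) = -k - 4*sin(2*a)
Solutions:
 v(a) = C1 + a^4 + a*k - 2*cos(2*a)


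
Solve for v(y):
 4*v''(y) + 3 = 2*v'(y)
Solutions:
 v(y) = C1 + C2*exp(y/2) + 3*y/2


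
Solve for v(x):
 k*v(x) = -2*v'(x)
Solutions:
 v(x) = C1*exp(-k*x/2)


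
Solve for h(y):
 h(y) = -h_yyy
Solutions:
 h(y) = C3*exp(-y) + (C1*sin(sqrt(3)*y/2) + C2*cos(sqrt(3)*y/2))*exp(y/2)


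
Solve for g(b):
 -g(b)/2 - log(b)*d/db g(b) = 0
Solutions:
 g(b) = C1*exp(-li(b)/2)


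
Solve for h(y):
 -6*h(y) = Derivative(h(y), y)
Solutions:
 h(y) = C1*exp(-6*y)


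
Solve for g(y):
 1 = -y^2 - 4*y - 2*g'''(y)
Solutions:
 g(y) = C1 + C2*y + C3*y^2 - y^5/120 - y^4/12 - y^3/12


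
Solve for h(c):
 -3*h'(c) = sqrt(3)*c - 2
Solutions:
 h(c) = C1 - sqrt(3)*c^2/6 + 2*c/3


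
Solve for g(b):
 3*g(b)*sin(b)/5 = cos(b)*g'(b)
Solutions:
 g(b) = C1/cos(b)^(3/5)


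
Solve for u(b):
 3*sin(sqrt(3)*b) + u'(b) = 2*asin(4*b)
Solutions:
 u(b) = C1 + 2*b*asin(4*b) + sqrt(1 - 16*b^2)/2 + sqrt(3)*cos(sqrt(3)*b)


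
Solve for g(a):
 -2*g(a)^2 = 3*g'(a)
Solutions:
 g(a) = 3/(C1 + 2*a)


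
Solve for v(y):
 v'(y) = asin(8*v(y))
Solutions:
 Integral(1/asin(8*_y), (_y, v(y))) = C1 + y


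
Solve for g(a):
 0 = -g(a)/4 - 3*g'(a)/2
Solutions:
 g(a) = C1*exp(-a/6)


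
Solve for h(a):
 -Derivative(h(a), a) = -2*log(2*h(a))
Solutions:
 -Integral(1/(log(_y) + log(2)), (_y, h(a)))/2 = C1 - a


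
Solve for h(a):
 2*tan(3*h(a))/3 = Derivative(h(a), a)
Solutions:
 h(a) = -asin(C1*exp(2*a))/3 + pi/3
 h(a) = asin(C1*exp(2*a))/3


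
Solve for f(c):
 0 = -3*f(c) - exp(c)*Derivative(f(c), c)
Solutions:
 f(c) = C1*exp(3*exp(-c))


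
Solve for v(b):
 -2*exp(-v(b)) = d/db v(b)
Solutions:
 v(b) = log(C1 - 2*b)


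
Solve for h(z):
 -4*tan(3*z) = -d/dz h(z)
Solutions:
 h(z) = C1 - 4*log(cos(3*z))/3


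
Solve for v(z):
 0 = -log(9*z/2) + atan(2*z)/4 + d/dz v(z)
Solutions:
 v(z) = C1 + z*log(z) - z*atan(2*z)/4 - z - z*log(2) + 2*z*log(3) + log(4*z^2 + 1)/16


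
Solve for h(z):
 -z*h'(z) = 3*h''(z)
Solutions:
 h(z) = C1 + C2*erf(sqrt(6)*z/6)


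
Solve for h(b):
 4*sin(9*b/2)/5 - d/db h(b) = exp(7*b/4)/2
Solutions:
 h(b) = C1 - 2*exp(7*b/4)/7 - 8*cos(9*b/2)/45


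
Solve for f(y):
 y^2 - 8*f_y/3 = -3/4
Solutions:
 f(y) = C1 + y^3/8 + 9*y/32


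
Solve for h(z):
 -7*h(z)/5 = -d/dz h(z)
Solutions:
 h(z) = C1*exp(7*z/5)


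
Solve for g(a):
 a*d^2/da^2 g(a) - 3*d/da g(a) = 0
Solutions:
 g(a) = C1 + C2*a^4


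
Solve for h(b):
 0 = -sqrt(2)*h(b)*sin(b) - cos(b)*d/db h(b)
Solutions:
 h(b) = C1*cos(b)^(sqrt(2))


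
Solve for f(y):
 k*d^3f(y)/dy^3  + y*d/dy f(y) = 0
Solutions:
 f(y) = C1 + Integral(C2*airyai(y*(-1/k)^(1/3)) + C3*airybi(y*(-1/k)^(1/3)), y)


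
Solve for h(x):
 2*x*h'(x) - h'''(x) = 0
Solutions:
 h(x) = C1 + Integral(C2*airyai(2^(1/3)*x) + C3*airybi(2^(1/3)*x), x)


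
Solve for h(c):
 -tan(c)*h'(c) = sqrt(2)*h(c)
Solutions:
 h(c) = C1/sin(c)^(sqrt(2))


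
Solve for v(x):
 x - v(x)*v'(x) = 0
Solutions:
 v(x) = -sqrt(C1 + x^2)
 v(x) = sqrt(C1 + x^2)


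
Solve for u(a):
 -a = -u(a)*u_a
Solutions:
 u(a) = -sqrt(C1 + a^2)
 u(a) = sqrt(C1 + a^2)


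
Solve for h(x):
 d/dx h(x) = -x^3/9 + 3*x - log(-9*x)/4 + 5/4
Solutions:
 h(x) = C1 - x^4/36 + 3*x^2/2 - x*log(-x)/4 + x*(3 - log(3))/2


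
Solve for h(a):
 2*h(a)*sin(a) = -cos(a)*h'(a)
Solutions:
 h(a) = C1*cos(a)^2


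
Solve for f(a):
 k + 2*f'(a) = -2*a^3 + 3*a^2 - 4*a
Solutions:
 f(a) = C1 - a^4/4 + a^3/2 - a^2 - a*k/2


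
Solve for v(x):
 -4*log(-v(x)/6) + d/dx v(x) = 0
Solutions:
 -Integral(1/(log(-_y) - log(6)), (_y, v(x)))/4 = C1 - x


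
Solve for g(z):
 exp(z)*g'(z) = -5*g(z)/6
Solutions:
 g(z) = C1*exp(5*exp(-z)/6)


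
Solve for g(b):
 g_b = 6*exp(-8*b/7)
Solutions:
 g(b) = C1 - 21*exp(-8*b/7)/4


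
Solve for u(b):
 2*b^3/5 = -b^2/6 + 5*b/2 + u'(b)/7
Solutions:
 u(b) = C1 + 7*b^4/10 + 7*b^3/18 - 35*b^2/4


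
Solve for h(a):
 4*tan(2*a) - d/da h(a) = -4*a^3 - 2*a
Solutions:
 h(a) = C1 + a^4 + a^2 - 2*log(cos(2*a))


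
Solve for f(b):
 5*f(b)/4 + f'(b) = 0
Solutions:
 f(b) = C1*exp(-5*b/4)


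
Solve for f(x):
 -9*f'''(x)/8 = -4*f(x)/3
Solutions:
 f(x) = C3*exp(2*2^(2/3)*x/3) + (C1*sin(2^(2/3)*sqrt(3)*x/3) + C2*cos(2^(2/3)*sqrt(3)*x/3))*exp(-2^(2/3)*x/3)


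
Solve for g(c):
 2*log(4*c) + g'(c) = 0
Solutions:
 g(c) = C1 - 2*c*log(c) - c*log(16) + 2*c


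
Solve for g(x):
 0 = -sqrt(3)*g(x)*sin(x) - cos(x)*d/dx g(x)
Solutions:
 g(x) = C1*cos(x)^(sqrt(3))


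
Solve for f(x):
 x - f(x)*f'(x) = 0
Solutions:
 f(x) = -sqrt(C1 + x^2)
 f(x) = sqrt(C1 + x^2)


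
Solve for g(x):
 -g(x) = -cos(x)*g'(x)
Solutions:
 g(x) = C1*sqrt(sin(x) + 1)/sqrt(sin(x) - 1)


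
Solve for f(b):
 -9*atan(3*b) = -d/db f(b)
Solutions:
 f(b) = C1 + 9*b*atan(3*b) - 3*log(9*b^2 + 1)/2


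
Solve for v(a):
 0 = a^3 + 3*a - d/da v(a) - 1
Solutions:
 v(a) = C1 + a^4/4 + 3*a^2/2 - a


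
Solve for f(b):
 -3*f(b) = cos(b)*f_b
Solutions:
 f(b) = C1*(sin(b) - 1)^(3/2)/(sin(b) + 1)^(3/2)


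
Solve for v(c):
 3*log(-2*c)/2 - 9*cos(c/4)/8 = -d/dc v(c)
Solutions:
 v(c) = C1 - 3*c*log(-c)/2 - 3*c*log(2)/2 + 3*c/2 + 9*sin(c/4)/2


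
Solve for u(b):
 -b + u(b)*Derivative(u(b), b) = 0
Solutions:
 u(b) = -sqrt(C1 + b^2)
 u(b) = sqrt(C1 + b^2)


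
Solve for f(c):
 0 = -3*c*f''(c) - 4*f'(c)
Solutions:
 f(c) = C1 + C2/c^(1/3)


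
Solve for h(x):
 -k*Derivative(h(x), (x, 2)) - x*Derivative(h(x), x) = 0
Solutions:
 h(x) = C1 + C2*sqrt(k)*erf(sqrt(2)*x*sqrt(1/k)/2)


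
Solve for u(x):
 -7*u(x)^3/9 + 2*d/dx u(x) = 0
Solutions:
 u(x) = -3*sqrt(-1/(C1 + 7*x))
 u(x) = 3*sqrt(-1/(C1 + 7*x))


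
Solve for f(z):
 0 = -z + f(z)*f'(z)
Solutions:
 f(z) = -sqrt(C1 + z^2)
 f(z) = sqrt(C1 + z^2)


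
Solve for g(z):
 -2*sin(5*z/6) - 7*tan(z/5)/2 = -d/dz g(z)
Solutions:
 g(z) = C1 - 35*log(cos(z/5))/2 - 12*cos(5*z/6)/5


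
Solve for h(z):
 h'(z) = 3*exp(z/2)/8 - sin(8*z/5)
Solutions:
 h(z) = C1 + 3*exp(z/2)/4 + 5*cos(8*z/5)/8


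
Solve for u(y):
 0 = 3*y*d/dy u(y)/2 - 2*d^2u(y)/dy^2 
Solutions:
 u(y) = C1 + C2*erfi(sqrt(6)*y/4)


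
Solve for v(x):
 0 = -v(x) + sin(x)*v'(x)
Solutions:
 v(x) = C1*sqrt(cos(x) - 1)/sqrt(cos(x) + 1)


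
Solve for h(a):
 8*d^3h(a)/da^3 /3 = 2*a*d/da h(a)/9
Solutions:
 h(a) = C1 + Integral(C2*airyai(18^(1/3)*a/6) + C3*airybi(18^(1/3)*a/6), a)


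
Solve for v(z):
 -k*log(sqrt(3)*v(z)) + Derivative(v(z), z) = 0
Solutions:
 Integral(1/(2*log(_y) + log(3)), (_y, v(z))) = C1 + k*z/2


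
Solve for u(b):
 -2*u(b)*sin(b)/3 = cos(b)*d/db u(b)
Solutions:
 u(b) = C1*cos(b)^(2/3)


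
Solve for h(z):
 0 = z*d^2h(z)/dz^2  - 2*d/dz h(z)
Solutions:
 h(z) = C1 + C2*z^3


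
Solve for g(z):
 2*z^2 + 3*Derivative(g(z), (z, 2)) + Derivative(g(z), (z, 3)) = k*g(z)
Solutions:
 g(z) = C1*exp(-z*((-k/2 + sqrt((2 - k)^2 - 4)/2 + 1)^(1/3) + 1 + (-k/2 + sqrt((2 - k)^2 - 4)/2 + 1)^(-1/3))) + C2*exp(z*((-k/2 + sqrt((2 - k)^2 - 4)/2 + 1)^(1/3)/2 - sqrt(3)*I*(-k/2 + sqrt((2 - k)^2 - 4)/2 + 1)^(1/3)/2 - 1 - 2/((-1 + sqrt(3)*I)*(-k/2 + sqrt((2 - k)^2 - 4)/2 + 1)^(1/3)))) + C3*exp(z*((-k/2 + sqrt((2 - k)^2 - 4)/2 + 1)^(1/3)/2 + sqrt(3)*I*(-k/2 + sqrt((2 - k)^2 - 4)/2 + 1)^(1/3)/2 - 1 + 2/((1 + sqrt(3)*I)*(-k/2 + sqrt((2 - k)^2 - 4)/2 + 1)^(1/3)))) + 2*z^2/k + 12/k^2


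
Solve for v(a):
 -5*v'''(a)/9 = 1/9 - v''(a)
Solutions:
 v(a) = C1 + C2*a + C3*exp(9*a/5) + a^2/18


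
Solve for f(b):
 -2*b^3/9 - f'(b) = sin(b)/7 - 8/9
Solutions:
 f(b) = C1 - b^4/18 + 8*b/9 + cos(b)/7


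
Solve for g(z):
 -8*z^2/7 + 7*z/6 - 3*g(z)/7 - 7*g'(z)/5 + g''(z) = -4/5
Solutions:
 g(z) = C1*exp(z*(49 - sqrt(4501))/70) + C2*exp(z*(49 + sqrt(4501))/70) - 8*z^2/3 + 1813*z/90 - 103117/1350


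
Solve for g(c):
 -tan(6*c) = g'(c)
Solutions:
 g(c) = C1 + log(cos(6*c))/6


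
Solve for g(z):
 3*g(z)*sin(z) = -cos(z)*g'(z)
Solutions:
 g(z) = C1*cos(z)^3


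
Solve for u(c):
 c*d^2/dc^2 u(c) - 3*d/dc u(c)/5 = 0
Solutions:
 u(c) = C1 + C2*c^(8/5)


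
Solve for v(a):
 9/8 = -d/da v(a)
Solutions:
 v(a) = C1 - 9*a/8


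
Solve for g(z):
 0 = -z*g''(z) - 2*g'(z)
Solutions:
 g(z) = C1 + C2/z


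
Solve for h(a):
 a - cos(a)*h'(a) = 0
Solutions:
 h(a) = C1 + Integral(a/cos(a), a)


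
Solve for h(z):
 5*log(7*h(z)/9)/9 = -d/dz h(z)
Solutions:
 -9*Integral(1/(-log(_y) - log(7) + 2*log(3)), (_y, h(z)))/5 = C1 - z


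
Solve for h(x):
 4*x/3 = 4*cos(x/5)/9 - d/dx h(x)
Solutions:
 h(x) = C1 - 2*x^2/3 + 20*sin(x/5)/9


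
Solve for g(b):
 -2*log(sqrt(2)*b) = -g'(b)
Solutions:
 g(b) = C1 + 2*b*log(b) - 2*b + b*log(2)


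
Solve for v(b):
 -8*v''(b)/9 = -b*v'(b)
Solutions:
 v(b) = C1 + C2*erfi(3*b/4)


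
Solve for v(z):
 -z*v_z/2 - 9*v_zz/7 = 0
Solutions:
 v(z) = C1 + C2*erf(sqrt(7)*z/6)


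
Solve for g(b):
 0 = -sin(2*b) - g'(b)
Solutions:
 g(b) = C1 + cos(2*b)/2


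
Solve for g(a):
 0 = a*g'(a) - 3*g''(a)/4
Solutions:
 g(a) = C1 + C2*erfi(sqrt(6)*a/3)


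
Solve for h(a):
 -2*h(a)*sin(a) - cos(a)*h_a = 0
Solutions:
 h(a) = C1*cos(a)^2


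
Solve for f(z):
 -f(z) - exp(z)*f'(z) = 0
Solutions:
 f(z) = C1*exp(exp(-z))


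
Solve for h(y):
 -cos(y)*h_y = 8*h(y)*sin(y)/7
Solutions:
 h(y) = C1*cos(y)^(8/7)


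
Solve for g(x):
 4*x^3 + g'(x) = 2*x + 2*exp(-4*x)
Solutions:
 g(x) = C1 - x^4 + x^2 - exp(-4*x)/2


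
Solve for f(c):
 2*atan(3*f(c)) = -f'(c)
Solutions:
 Integral(1/atan(3*_y), (_y, f(c))) = C1 - 2*c


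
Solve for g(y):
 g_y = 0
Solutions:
 g(y) = C1


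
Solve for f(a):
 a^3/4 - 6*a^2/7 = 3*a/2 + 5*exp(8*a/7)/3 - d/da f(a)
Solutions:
 f(a) = C1 - a^4/16 + 2*a^3/7 + 3*a^2/4 + 35*exp(8*a/7)/24


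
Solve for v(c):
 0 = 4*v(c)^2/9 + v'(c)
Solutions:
 v(c) = 9/(C1 + 4*c)


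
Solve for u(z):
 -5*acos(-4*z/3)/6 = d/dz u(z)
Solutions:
 u(z) = C1 - 5*z*acos(-4*z/3)/6 - 5*sqrt(9 - 16*z^2)/24


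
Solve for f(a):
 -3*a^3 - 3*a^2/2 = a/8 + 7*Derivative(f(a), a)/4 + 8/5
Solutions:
 f(a) = C1 - 3*a^4/7 - 2*a^3/7 - a^2/28 - 32*a/35


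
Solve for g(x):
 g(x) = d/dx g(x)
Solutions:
 g(x) = C1*exp(x)


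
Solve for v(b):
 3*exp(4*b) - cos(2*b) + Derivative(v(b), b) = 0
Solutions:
 v(b) = C1 - 3*exp(4*b)/4 + sin(2*b)/2


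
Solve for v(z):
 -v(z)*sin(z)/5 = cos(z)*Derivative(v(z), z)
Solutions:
 v(z) = C1*cos(z)^(1/5)


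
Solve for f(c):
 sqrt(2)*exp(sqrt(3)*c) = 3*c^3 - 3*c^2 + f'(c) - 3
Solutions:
 f(c) = C1 - 3*c^4/4 + c^3 + 3*c + sqrt(6)*exp(sqrt(3)*c)/3


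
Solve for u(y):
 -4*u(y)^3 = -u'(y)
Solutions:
 u(y) = -sqrt(2)*sqrt(-1/(C1 + 4*y))/2
 u(y) = sqrt(2)*sqrt(-1/(C1 + 4*y))/2


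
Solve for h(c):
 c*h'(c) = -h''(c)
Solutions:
 h(c) = C1 + C2*erf(sqrt(2)*c/2)


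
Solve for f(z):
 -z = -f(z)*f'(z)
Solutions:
 f(z) = -sqrt(C1 + z^2)
 f(z) = sqrt(C1 + z^2)


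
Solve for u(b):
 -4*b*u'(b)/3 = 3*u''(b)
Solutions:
 u(b) = C1 + C2*erf(sqrt(2)*b/3)


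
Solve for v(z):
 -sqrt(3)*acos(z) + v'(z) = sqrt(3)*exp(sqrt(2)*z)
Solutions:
 v(z) = C1 + sqrt(3)*(z*acos(z) - sqrt(1 - z^2)) + sqrt(6)*exp(sqrt(2)*z)/2


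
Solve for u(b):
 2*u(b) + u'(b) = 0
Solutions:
 u(b) = C1*exp(-2*b)


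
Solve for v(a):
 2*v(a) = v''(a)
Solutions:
 v(a) = C1*exp(-sqrt(2)*a) + C2*exp(sqrt(2)*a)


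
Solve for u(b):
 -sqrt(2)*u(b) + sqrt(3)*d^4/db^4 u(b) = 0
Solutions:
 u(b) = C1*exp(-2^(1/8)*3^(7/8)*b/3) + C2*exp(2^(1/8)*3^(7/8)*b/3) + C3*sin(2^(1/8)*3^(7/8)*b/3) + C4*cos(2^(1/8)*3^(7/8)*b/3)


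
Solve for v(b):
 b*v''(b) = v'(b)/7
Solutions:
 v(b) = C1 + C2*b^(8/7)


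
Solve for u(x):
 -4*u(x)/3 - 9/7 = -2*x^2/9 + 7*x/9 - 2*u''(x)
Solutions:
 u(x) = C1*exp(-sqrt(6)*x/3) + C2*exp(sqrt(6)*x/3) + x^2/6 - 7*x/12 - 13/28


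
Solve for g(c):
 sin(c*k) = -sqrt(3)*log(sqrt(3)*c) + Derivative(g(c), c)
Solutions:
 g(c) = C1 + sqrt(3)*c*(log(c) - 1) + sqrt(3)*c*log(3)/2 + Piecewise((-cos(c*k)/k, Ne(k, 0)), (0, True))


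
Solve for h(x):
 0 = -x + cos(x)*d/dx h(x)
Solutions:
 h(x) = C1 + Integral(x/cos(x), x)


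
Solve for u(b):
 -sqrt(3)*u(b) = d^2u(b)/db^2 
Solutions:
 u(b) = C1*sin(3^(1/4)*b) + C2*cos(3^(1/4)*b)


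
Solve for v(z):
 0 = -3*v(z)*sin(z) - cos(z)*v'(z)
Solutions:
 v(z) = C1*cos(z)^3


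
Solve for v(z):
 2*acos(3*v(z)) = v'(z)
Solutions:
 Integral(1/acos(3*_y), (_y, v(z))) = C1 + 2*z


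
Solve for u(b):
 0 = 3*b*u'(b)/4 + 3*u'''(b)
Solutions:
 u(b) = C1 + Integral(C2*airyai(-2^(1/3)*b/2) + C3*airybi(-2^(1/3)*b/2), b)


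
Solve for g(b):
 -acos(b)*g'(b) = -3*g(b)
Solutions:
 g(b) = C1*exp(3*Integral(1/acos(b), b))


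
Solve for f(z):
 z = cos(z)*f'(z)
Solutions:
 f(z) = C1 + Integral(z/cos(z), z)


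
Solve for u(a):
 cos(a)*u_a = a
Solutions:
 u(a) = C1 + Integral(a/cos(a), a)


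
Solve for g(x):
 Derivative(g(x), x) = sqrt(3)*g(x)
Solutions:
 g(x) = C1*exp(sqrt(3)*x)


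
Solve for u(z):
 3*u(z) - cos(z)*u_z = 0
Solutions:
 u(z) = C1*(sin(z) + 1)^(3/2)/(sin(z) - 1)^(3/2)


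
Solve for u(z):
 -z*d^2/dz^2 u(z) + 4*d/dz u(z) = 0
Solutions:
 u(z) = C1 + C2*z^5


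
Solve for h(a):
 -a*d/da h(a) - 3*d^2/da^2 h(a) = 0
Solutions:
 h(a) = C1 + C2*erf(sqrt(6)*a/6)


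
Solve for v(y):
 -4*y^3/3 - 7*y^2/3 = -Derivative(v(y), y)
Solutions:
 v(y) = C1 + y^4/3 + 7*y^3/9


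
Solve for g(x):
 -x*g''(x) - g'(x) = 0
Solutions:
 g(x) = C1 + C2*log(x)


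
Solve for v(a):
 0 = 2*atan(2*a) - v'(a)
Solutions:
 v(a) = C1 + 2*a*atan(2*a) - log(4*a^2 + 1)/2


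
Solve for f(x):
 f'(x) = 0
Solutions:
 f(x) = C1
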